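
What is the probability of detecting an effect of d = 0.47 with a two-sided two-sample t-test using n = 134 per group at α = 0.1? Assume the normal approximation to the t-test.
Power ≈ 0.99

Power calculation (two-sample t-test, normal approximation):
z_β = d · √(n/2) - z_{α/2}
z_β = 0.47 · √(134/2) - 1.645
z_β = 0.47 · 8.185 - 1.645
z_β = 2.202

Power = Φ(z_β) = Φ(2.202) ≈ 0.986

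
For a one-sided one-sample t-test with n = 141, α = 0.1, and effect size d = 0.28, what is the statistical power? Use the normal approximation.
Power ≈ 0.98

Power calculation (one-sample t-test, normal approximation):
z_β = d · √n - z_α
z_β = 0.28 · √141 - 1.282
z_β = 0.28 · 11.874 - 1.282
z_β = 2.043

Power = Φ(z_β) = Φ(2.043) ≈ 0.979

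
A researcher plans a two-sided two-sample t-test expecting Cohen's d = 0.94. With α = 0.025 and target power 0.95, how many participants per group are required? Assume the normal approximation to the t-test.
n = 35 per group

Sample size formula (two-sample t-test, normal approximation):
n = 2 · ((z_{α/2} + z_β) / d)²

z_{α/2} = 2.241 (for α = 0.025, two-sided)
z_β = 1.645 (for power = 0.95)
d = 0.94

n = 2 · ((2.241 + 1.645) / 0.94)²
n = 2 · (4.134)²
n ≈ 34.18
Round up to the next whole number: n = 35 per group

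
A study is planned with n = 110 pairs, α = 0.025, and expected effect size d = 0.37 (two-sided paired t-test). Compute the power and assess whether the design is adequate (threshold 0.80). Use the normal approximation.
Power ≈ 0.95; the study is adequately powered (power ≥ 0.80)

Power calculation (paired t-test, normal approximation):
z_β = d · √n - z_{α/2}
z_β = 0.37 · √110 - 2.241
z_β = 0.37 · 10.488 - 2.241
z_β = 1.639

Power = Φ(z_β) = Φ(1.639) ≈ 0.949

Effect size d = 0.37 is small by Cohen's convention (0.2/0.5/0.8).

Threshold: power ≥ 0.80 is conventionally adequate.
Power ≈ 0.95 → the study is adequately powered (power ≥ 0.80).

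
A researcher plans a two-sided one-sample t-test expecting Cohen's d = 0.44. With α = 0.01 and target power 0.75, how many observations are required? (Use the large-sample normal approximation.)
n = 55

Sample size formula (one-sample t-test, normal approximation):
n = ((z_{α/2} + z_β) / d)²

z_{α/2} = 2.576 (for α = 0.01, two-sided)
z_β = 0.674 (for power = 0.75)
d = 0.44

n = ((2.576 + 0.674) / 0.44)²
n = (7.386)²
n ≈ 54.55
Round up to the next whole number: n = 55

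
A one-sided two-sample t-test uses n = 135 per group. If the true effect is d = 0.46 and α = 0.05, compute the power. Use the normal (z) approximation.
Power ≈ 0.98

Power calculation (two-sample t-test, normal approximation):
z_β = d · √(n/2) - z_α
z_β = 0.46 · √(135/2) - 1.645
z_β = 0.46 · 8.216 - 1.645
z_β = 2.134

Power = Φ(z_β) = Φ(2.134) ≈ 0.984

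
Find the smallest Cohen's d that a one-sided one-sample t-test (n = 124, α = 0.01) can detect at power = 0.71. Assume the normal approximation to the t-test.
d ≈ 0.26

Minimum detectable effect (one-sample t-test, normal approximation):
d = (z_α + z_β) / √n
d = (2.326 + 0.553) / √124
d = 2.880 / 11.136
d ≈ 0.26

By Cohen's convention (0.2 small / 0.5 medium / 0.8 large): small effect.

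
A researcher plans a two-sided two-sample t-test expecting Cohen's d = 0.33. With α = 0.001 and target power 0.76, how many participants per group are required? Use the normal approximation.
n = 294 per group

Sample size formula (two-sample t-test, normal approximation):
n = 2 · ((z_{α/2} + z_β) / d)²

z_{α/2} = 3.291 (for α = 0.001, two-sided)
z_β = 0.706 (for power = 0.76)
d = 0.33

n = 2 · ((3.291 + 0.706) / 0.33)²
n = 2 · (12.112)²
n ≈ 293.40
Round up to the next whole number: n = 294 per group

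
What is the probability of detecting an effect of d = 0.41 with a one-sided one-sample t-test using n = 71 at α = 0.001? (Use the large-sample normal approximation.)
Power ≈ 0.64

Power calculation (one-sample t-test, normal approximation):
z_β = d · √n - z_α
z_β = 0.41 · √71 - 3.090
z_β = 0.41 · 8.426 - 3.090
z_β = 0.364

Power = Φ(z_β) = Φ(0.364) ≈ 0.642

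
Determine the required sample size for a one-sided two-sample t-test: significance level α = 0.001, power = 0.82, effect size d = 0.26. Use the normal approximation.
n = 475 per group

Sample size formula (two-sample t-test, normal approximation):
n = 2 · ((z_α + z_β) / d)²

z_α = 3.090 (for α = 0.001, one-sided)
z_β = 0.915 (for power = 0.82)
d = 0.26

n = 2 · ((3.090 + 0.915) / 0.26)²
n = 2 · (15.404)²
n ≈ 474.57
Round up to the next whole number: n = 475 per group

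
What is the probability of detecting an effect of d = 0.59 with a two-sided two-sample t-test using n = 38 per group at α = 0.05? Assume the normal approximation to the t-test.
Power ≈ 0.73

Power calculation (two-sample t-test, normal approximation):
z_β = d · √(n/2) - z_{α/2}
z_β = 0.59 · √(38/2) - 1.960
z_β = 0.59 · 4.359 - 1.960
z_β = 0.612

Power = Φ(z_β) = Φ(0.612) ≈ 0.730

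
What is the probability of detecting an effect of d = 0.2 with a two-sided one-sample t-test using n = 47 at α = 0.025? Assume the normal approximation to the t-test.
Power ≈ 0.19

Power calculation (one-sample t-test, normal approximation):
z_β = d · √n - z_{α/2}
z_β = 0.2 · √47 - 2.241
z_β = 0.2 · 6.856 - 2.241
z_β = -0.870

Power = Φ(z_β) = Φ(-0.870) ≈ 0.192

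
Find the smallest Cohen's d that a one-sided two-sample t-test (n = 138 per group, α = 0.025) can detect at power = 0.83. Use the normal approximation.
d ≈ 0.35

Minimum detectable effect (two-sample t-test, normal approximation):
d = (z_α + z_β) / √(n/2)
d = (1.960 + 0.954) / √(138/2)
d = 2.914 / 8.307
d ≈ 0.35

By Cohen's convention (0.2 small / 0.5 medium / 0.8 large): small effect.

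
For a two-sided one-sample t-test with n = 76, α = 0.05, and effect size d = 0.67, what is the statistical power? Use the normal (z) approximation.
Power ≈ 1.00

Power calculation (one-sample t-test, normal approximation):
z_β = d · √n - z_{α/2}
z_β = 0.67 · √76 - 1.960
z_β = 0.67 · 8.718 - 1.960
z_β = 3.881

Power = Φ(z_β) = Φ(3.881) ≈ 1.000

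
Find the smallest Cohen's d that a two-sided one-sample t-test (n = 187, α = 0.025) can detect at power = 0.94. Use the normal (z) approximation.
d ≈ 0.28

Minimum detectable effect (one-sample t-test, normal approximation):
d = (z_{α/2} + z_β) / √n
d = (2.241 + 1.555) / √187
d = 3.796 / 13.675
d ≈ 0.28

By Cohen's convention (0.2 small / 0.5 medium / 0.8 large): small effect.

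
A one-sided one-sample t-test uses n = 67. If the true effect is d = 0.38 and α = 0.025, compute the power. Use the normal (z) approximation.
Power ≈ 0.88

Power calculation (one-sample t-test, normal approximation):
z_β = d · √n - z_α
z_β = 0.38 · √67 - 1.960
z_β = 0.38 · 8.185 - 1.960
z_β = 1.150

Power = Φ(z_β) = Φ(1.150) ≈ 0.875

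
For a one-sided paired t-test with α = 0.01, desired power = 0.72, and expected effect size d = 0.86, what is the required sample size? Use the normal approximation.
n = 12 pairs

Sample size formula (paired t-test, normal approximation):
n = ((z_α + z_β) / d)²

z_α = 2.326 (for α = 0.01, one-sided)
z_β = 0.583 (for power = 0.72)
d = 0.86

n = ((2.326 + 0.583) / 0.86)²
n = (3.383)²
n ≈ 11.44
Round up to the next whole number: n = 12 pairs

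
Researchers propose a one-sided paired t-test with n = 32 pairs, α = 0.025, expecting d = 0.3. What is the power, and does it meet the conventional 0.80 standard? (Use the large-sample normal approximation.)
Power ≈ 0.40; the study is underpowered (power < 0.80)

Power calculation (paired t-test, normal approximation):
z_β = d · √n - z_α
z_β = 0.3 · √32 - 1.960
z_β = 0.3 · 5.657 - 1.960
z_β = -0.263

Power = Φ(z_β) = Φ(-0.263) ≈ 0.396

Effect size d = 0.3 is small by Cohen's convention (0.2/0.5/0.8).

Threshold: power ≥ 0.80 is conventionally adequate.
Power ≈ 0.40 → the study is underpowered (power < 0.80).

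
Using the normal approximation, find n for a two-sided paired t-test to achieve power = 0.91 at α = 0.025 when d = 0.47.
n = 59 pairs

Sample size formula (paired t-test, normal approximation):
n = ((z_{α/2} + z_β) / d)²

z_{α/2} = 2.241 (for α = 0.025, two-sided)
z_β = 1.341 (for power = 0.91)
d = 0.47

n = ((2.241 + 1.341) / 0.47)²
n = (7.621)²
n ≈ 58.08
Round up to the next whole number: n = 59 pairs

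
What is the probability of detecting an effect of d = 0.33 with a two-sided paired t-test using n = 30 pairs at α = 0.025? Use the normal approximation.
Power ≈ 0.33

Power calculation (paired t-test, normal approximation):
z_β = d · √n - z_{α/2}
z_β = 0.33 · √30 - 2.241
z_β = 0.33 · 5.477 - 2.241
z_β = -0.434

Power = Φ(z_β) = Φ(-0.434) ≈ 0.332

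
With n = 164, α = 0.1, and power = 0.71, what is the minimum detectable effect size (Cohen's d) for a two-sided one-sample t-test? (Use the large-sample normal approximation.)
d ≈ 0.17

Minimum detectable effect (one-sample t-test, normal approximation):
d = (z_{α/2} + z_β) / √n
d = (1.645 + 0.553) / √164
d = 2.198 / 12.806
d ≈ 0.17

By Cohen's convention (0.2 small / 0.5 medium / 0.8 large): very small effect.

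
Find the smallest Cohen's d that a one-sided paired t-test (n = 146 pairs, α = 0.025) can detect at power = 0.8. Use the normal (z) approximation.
d ≈ 0.23

Minimum detectable effect (paired t-test, normal approximation):
d = (z_α + z_β) / √n
d = (1.960 + 0.842) / √146
d = 2.802 / 12.083
d ≈ 0.23

By Cohen's convention (0.2 small / 0.5 medium / 0.8 large): small effect.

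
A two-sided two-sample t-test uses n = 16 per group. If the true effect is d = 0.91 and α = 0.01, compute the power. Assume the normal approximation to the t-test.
Power ≈ 0.50

Power calculation (two-sample t-test, normal approximation):
z_β = d · √(n/2) - z_{α/2}
z_β = 0.91 · √(16/2) - 2.576
z_β = 0.91 · 2.828 - 2.576
z_β = -0.002

Power = Φ(z_β) = Φ(-0.002) ≈ 0.499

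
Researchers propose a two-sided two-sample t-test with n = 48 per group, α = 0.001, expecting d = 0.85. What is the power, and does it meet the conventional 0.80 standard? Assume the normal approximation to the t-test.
Power ≈ 0.81; the study is adequately powered (power ≥ 0.80)

Power calculation (two-sample t-test, normal approximation):
z_β = d · √(n/2) - z_{α/2}
z_β = 0.85 · √(48/2) - 3.291
z_β = 0.85 · 4.899 - 3.291
z_β = 0.874

Power = Φ(z_β) = Φ(0.874) ≈ 0.809

Effect size d = 0.85 is large by Cohen's convention (0.2/0.5/0.8).

Threshold: power ≥ 0.80 is conventionally adequate.
Power ≈ 0.81 → the study is adequately powered (power ≥ 0.80).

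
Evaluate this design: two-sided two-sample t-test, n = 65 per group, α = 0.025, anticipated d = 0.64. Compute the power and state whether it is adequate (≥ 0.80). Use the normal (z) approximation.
Power ≈ 0.92; the study is adequately powered (power ≥ 0.80)

Power calculation (two-sample t-test, normal approximation):
z_β = d · √(n/2) - z_{α/2}
z_β = 0.64 · √(65/2) - 2.241
z_β = 0.64 · 5.701 - 2.241
z_β = 1.407

Power = Φ(z_β) = Φ(1.407) ≈ 0.920

Effect size d = 0.64 is medium by Cohen's convention (0.2/0.5/0.8).

Threshold: power ≥ 0.80 is conventionally adequate.
Power ≈ 0.92 → the study is adequately powered (power ≥ 0.80).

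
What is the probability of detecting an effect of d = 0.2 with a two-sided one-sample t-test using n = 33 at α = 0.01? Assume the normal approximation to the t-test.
Power ≈ 0.08

Power calculation (one-sample t-test, normal approximation):
z_β = d · √n - z_{α/2}
z_β = 0.2 · √33 - 2.576
z_β = 0.2 · 5.745 - 2.576
z_β = -1.427

Power = Φ(z_β) = Φ(-1.427) ≈ 0.077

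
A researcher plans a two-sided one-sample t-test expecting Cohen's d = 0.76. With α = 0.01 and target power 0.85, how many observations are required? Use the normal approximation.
n = 23

Sample size formula (one-sample t-test, normal approximation):
n = ((z_{α/2} + z_β) / d)²

z_{α/2} = 2.576 (for α = 0.01, two-sided)
z_β = 1.036 (for power = 0.85)
d = 0.76

n = ((2.576 + 1.036) / 0.76)²
n = (4.753)²
n ≈ 22.59
Round up to the next whole number: n = 23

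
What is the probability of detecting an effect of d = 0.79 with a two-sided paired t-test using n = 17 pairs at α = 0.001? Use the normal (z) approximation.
Power ≈ 0.49

Power calculation (paired t-test, normal approximation):
z_β = d · √n - z_{α/2}
z_β = 0.79 · √17 - 3.291
z_β = 0.79 · 4.123 - 3.291
z_β = -0.033

Power = Φ(z_β) = Φ(-0.033) ≈ 0.487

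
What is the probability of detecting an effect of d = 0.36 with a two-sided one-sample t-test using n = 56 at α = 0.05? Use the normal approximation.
Power ≈ 0.77

Power calculation (one-sample t-test, normal approximation):
z_β = d · √n - z_{α/2}
z_β = 0.36 · √56 - 1.960
z_β = 0.36 · 7.483 - 1.960
z_β = 0.734

Power = Φ(z_β) = Φ(0.734) ≈ 0.769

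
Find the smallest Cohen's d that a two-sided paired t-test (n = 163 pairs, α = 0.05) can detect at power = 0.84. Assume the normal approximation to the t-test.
d ≈ 0.23

Minimum detectable effect (paired t-test, normal approximation):
d = (z_{α/2} + z_β) / √n
d = (1.960 + 0.994) / √163
d = 2.954 / 12.767
d ≈ 0.23

By Cohen's convention (0.2 small / 0.5 medium / 0.8 large): small effect.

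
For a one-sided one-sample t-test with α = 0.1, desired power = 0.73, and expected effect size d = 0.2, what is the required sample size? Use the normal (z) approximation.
n = 90

Sample size formula (one-sample t-test, normal approximation):
n = ((z_α + z_β) / d)²

z_α = 1.282 (for α = 0.1, one-sided)
z_β = 0.613 (for power = 0.73)
d = 0.2

n = ((1.282 + 0.613) / 0.2)²
n = (9.475)²
n ≈ 89.78
Round up to the next whole number: n = 90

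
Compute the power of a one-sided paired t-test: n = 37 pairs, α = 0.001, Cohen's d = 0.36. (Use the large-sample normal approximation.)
Power ≈ 0.18

Power calculation (paired t-test, normal approximation):
z_β = d · √n - z_α
z_β = 0.36 · √37 - 3.090
z_β = 0.36 · 6.083 - 3.090
z_β = -0.900

Power = Φ(z_β) = Φ(-0.900) ≈ 0.184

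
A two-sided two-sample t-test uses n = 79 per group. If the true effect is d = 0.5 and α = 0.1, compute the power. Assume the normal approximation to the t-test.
Power ≈ 0.93

Power calculation (two-sample t-test, normal approximation):
z_β = d · √(n/2) - z_{α/2}
z_β = 0.5 · √(79/2) - 1.645
z_β = 0.5 · 6.285 - 1.645
z_β = 1.498

Power = Φ(z_β) = Φ(1.498) ≈ 0.933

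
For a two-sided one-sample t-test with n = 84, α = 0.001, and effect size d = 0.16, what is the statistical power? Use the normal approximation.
Power ≈ 0.03

Power calculation (one-sample t-test, normal approximation):
z_β = d · √n - z_{α/2}
z_β = 0.16 · √84 - 3.291
z_β = 0.16 · 9.165 - 3.291
z_β = -1.824

Power = Φ(z_β) = Φ(-1.824) ≈ 0.034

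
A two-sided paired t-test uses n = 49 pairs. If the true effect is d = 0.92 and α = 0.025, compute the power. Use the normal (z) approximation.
Power ≈ 1.00

Power calculation (paired t-test, normal approximation):
z_β = d · √n - z_{α/2}
z_β = 0.92 · √49 - 2.241
z_β = 0.92 · 7.000 - 2.241
z_β = 4.199

Power = Φ(z_β) = Φ(4.199) ≈ 1.000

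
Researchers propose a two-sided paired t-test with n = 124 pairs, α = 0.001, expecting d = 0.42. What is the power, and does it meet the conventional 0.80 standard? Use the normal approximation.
Power ≈ 0.92; the study is adequately powered (power ≥ 0.80)

Power calculation (paired t-test, normal approximation):
z_β = d · √n - z_{α/2}
z_β = 0.42 · √124 - 3.291
z_β = 0.42 · 11.136 - 3.291
z_β = 1.386

Power = Φ(z_β) = Φ(1.386) ≈ 0.917

Effect size d = 0.42 is small by Cohen's convention (0.2/0.5/0.8).

Threshold: power ≥ 0.80 is conventionally adequate.
Power ≈ 0.92 → the study is adequately powered (power ≥ 0.80).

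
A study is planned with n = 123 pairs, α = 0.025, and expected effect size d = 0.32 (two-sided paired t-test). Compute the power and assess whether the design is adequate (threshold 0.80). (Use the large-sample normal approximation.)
Power ≈ 0.90; the study is adequately powered (power ≥ 0.80)

Power calculation (paired t-test, normal approximation):
z_β = d · √n - z_{α/2}
z_β = 0.32 · √123 - 2.241
z_β = 0.32 · 11.091 - 2.241
z_β = 1.308

Power = Φ(z_β) = Φ(1.308) ≈ 0.904

Effect size d = 0.32 is small by Cohen's convention (0.2/0.5/0.8).

Threshold: power ≥ 0.80 is conventionally adequate.
Power ≈ 0.90 → the study is adequately powered (power ≥ 0.80).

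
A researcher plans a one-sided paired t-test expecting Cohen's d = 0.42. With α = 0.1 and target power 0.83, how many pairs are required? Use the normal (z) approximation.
n = 29 pairs

Sample size formula (paired t-test, normal approximation):
n = ((z_α + z_β) / d)²

z_α = 1.282 (for α = 0.1, one-sided)
z_β = 0.954 (for power = 0.83)
d = 0.42

n = ((1.282 + 0.954) / 0.42)²
n = (5.324)²
n ≈ 28.34
Round up to the next whole number: n = 29 pairs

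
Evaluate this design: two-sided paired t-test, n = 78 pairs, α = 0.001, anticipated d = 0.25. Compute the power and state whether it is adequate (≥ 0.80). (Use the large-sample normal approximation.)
Power ≈ 0.14; the study is underpowered (power < 0.80)

Power calculation (paired t-test, normal approximation):
z_β = d · √n - z_{α/2}
z_β = 0.25 · √78 - 3.291
z_β = 0.25 · 8.832 - 3.291
z_β = -1.083

Power = Φ(z_β) = Φ(-1.083) ≈ 0.139

Effect size d = 0.25 is small by Cohen's convention (0.2/0.5/0.8).

Threshold: power ≥ 0.80 is conventionally adequate.
Power ≈ 0.14 → the study is underpowered (power < 0.80).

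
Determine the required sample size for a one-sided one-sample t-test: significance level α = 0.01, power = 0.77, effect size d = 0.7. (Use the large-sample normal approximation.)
n = 20

Sample size formula (one-sample t-test, normal approximation):
n = ((z_α + z_β) / d)²

z_α = 2.326 (for α = 0.01, one-sided)
z_β = 0.739 (for power = 0.77)
d = 0.7

n = ((2.326 + 0.739) / 0.7)²
n = (4.379)²
n ≈ 19.18
Round up to the next whole number: n = 20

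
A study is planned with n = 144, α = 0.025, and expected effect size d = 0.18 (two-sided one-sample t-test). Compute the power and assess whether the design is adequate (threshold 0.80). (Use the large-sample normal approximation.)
Power ≈ 0.47; the study is underpowered (power < 0.80)

Power calculation (one-sample t-test, normal approximation):
z_β = d · √n - z_{α/2}
z_β = 0.18 · √144 - 2.241
z_β = 0.18 · 12.000 - 2.241
z_β = -0.081

Power = Φ(z_β) = Φ(-0.081) ≈ 0.468

Effect size d = 0.18 is very small by Cohen's convention (0.2/0.5/0.8).

Threshold: power ≥ 0.80 is conventionally adequate.
Power ≈ 0.47 → the study is underpowered (power < 0.80).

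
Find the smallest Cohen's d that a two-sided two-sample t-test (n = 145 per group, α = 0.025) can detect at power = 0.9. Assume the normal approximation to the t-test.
d ≈ 0.41

Minimum detectable effect (two-sample t-test, normal approximation):
d = (z_{α/2} + z_β) / √(n/2)
d = (2.241 + 1.282) / √(145/2)
d = 3.523 / 8.515
d ≈ 0.41

By Cohen's convention (0.2 small / 0.5 medium / 0.8 large): small effect.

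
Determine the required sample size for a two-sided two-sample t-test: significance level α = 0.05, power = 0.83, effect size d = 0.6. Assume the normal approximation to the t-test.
n = 48 per group

Sample size formula (two-sample t-test, normal approximation):
n = 2 · ((z_{α/2} + z_β) / d)²

z_{α/2} = 1.960 (for α = 0.05, two-sided)
z_β = 0.954 (for power = 0.83)
d = 0.6

n = 2 · ((1.960 + 0.954) / 0.6)²
n = 2 · (4.857)²
n ≈ 47.18
Round up to the next whole number: n = 48 per group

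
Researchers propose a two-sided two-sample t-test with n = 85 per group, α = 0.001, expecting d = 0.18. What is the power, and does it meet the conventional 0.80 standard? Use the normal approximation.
Power ≈ 0.02; the study is underpowered (power < 0.80)

Power calculation (two-sample t-test, normal approximation):
z_β = d · √(n/2) - z_{α/2}
z_β = 0.18 · √(85/2) - 3.291
z_β = 0.18 · 6.519 - 3.291
z_β = -2.117

Power = Φ(z_β) = Φ(-2.117) ≈ 0.017

Effect size d = 0.18 is very small by Cohen's convention (0.2/0.5/0.8).

Threshold: power ≥ 0.80 is conventionally adequate.
Power ≈ 0.02 → the study is underpowered (power < 0.80).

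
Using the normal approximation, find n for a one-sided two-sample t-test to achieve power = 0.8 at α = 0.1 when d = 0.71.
n = 18 per group

Sample size formula (two-sample t-test, normal approximation):
n = 2 · ((z_α + z_β) / d)²

z_α = 1.282 (for α = 0.1, one-sided)
z_β = 0.842 (for power = 0.8)
d = 0.71

n = 2 · ((1.282 + 0.842) / 0.71)²
n = 2 · (2.992)²
n ≈ 17.90
Round up to the next whole number: n = 18 per group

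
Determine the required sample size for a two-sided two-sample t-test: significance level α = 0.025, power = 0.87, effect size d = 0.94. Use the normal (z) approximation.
n = 26 per group

Sample size formula (two-sample t-test, normal approximation):
n = 2 · ((z_{α/2} + z_β) / d)²

z_{α/2} = 2.241 (for α = 0.025, two-sided)
z_β = 1.126 (for power = 0.87)
d = 0.94

n = 2 · ((2.241 + 1.126) / 0.94)²
n = 2 · (3.582)²
n ≈ 25.66
Round up to the next whole number: n = 26 per group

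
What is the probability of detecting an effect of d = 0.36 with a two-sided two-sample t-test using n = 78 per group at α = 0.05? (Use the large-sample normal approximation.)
Power ≈ 0.61

Power calculation (two-sample t-test, normal approximation):
z_β = d · √(n/2) - z_{α/2}
z_β = 0.36 · √(78/2) - 1.960
z_β = 0.36 · 6.245 - 1.960
z_β = 0.288

Power = Φ(z_β) = Φ(0.288) ≈ 0.613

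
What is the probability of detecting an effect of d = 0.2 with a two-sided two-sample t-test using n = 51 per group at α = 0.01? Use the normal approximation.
Power ≈ 0.06

Power calculation (two-sample t-test, normal approximation):
z_β = d · √(n/2) - z_{α/2}
z_β = 0.2 · √(51/2) - 2.576
z_β = 0.2 · 5.050 - 2.576
z_β = -1.566

Power = Φ(z_β) = Φ(-1.566) ≈ 0.059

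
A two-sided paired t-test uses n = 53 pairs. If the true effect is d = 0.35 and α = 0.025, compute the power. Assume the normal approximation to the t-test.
Power ≈ 0.62

Power calculation (paired t-test, normal approximation):
z_β = d · √n - z_{α/2}
z_β = 0.35 · √53 - 2.241
z_β = 0.35 · 7.280 - 2.241
z_β = 0.307

Power = Φ(z_β) = Φ(0.307) ≈ 0.620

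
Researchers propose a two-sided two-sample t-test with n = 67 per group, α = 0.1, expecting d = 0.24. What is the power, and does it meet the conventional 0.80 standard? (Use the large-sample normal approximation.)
Power ≈ 0.40; the study is underpowered (power < 0.80)

Power calculation (two-sample t-test, normal approximation):
z_β = d · √(n/2) - z_{α/2}
z_β = 0.24 · √(67/2) - 1.645
z_β = 0.24 · 5.788 - 1.645
z_β = -0.256

Power = Φ(z_β) = Φ(-0.256) ≈ 0.399

Effect size d = 0.24 is small by Cohen's convention (0.2/0.5/0.8).

Threshold: power ≥ 0.80 is conventionally adequate.
Power ≈ 0.40 → the study is underpowered (power < 0.80).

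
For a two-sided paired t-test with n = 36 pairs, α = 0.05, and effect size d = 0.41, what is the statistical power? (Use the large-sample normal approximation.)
Power ≈ 0.69

Power calculation (paired t-test, normal approximation):
z_β = d · √n - z_{α/2}
z_β = 0.41 · √36 - 1.960
z_β = 0.41 · 6.000 - 1.960
z_β = 0.500

Power = Φ(z_β) = Φ(0.500) ≈ 0.691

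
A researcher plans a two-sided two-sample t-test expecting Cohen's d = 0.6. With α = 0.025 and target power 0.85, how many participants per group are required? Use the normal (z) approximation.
n = 60 per group

Sample size formula (two-sample t-test, normal approximation):
n = 2 · ((z_{α/2} + z_β) / d)²

z_{α/2} = 2.241 (for α = 0.025, two-sided)
z_β = 1.036 (for power = 0.85)
d = 0.6

n = 2 · ((2.241 + 1.036) / 0.6)²
n = 2 · (5.462)²
n ≈ 59.67
Round up to the next whole number: n = 60 per group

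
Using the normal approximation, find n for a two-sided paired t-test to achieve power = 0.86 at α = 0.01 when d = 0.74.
n = 25 pairs

Sample size formula (paired t-test, normal approximation):
n = ((z_{α/2} + z_β) / d)²

z_{α/2} = 2.576 (for α = 0.01, two-sided)
z_β = 1.080 (for power = 0.86)
d = 0.74

n = ((2.576 + 1.080) / 0.74)²
n = (4.941)²
n ≈ 24.41
Round up to the next whole number: n = 25 pairs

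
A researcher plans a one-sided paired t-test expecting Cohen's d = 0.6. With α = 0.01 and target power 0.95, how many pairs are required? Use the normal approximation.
n = 44 pairs

Sample size formula (paired t-test, normal approximation):
n = ((z_α + z_β) / d)²

z_α = 2.326 (for α = 0.01, one-sided)
z_β = 1.645 (for power = 0.95)
d = 0.6

n = ((2.326 + 1.645) / 0.6)²
n = (6.618)²
n ≈ 43.80
Round up to the next whole number: n = 44 pairs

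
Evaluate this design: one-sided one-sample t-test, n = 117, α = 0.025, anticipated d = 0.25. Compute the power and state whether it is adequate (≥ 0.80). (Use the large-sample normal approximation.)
Power ≈ 0.77; the study is underpowered (power < 0.80)

Power calculation (one-sample t-test, normal approximation):
z_β = d · √n - z_α
z_β = 0.25 · √117 - 1.960
z_β = 0.25 · 10.817 - 1.960
z_β = 0.744

Power = Φ(z_β) = Φ(0.744) ≈ 0.772

Effect size d = 0.25 is small by Cohen's convention (0.2/0.5/0.8).

Threshold: power ≥ 0.80 is conventionally adequate.
Power ≈ 0.77 → the study is underpowered (power < 0.80).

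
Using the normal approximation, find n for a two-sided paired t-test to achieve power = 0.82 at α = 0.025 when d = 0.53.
n = 36 pairs

Sample size formula (paired t-test, normal approximation):
n = ((z_{α/2} + z_β) / d)²

z_{α/2} = 2.241 (for α = 0.025, two-sided)
z_β = 0.915 (for power = 0.82)
d = 0.53

n = ((2.241 + 0.915) / 0.53)²
n = (5.955)²
n ≈ 35.46
Round up to the next whole number: n = 36 pairs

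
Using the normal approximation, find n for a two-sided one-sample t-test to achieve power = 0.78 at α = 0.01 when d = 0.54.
n = 39

Sample size formula (one-sample t-test, normal approximation):
n = ((z_{α/2} + z_β) / d)²

z_{α/2} = 2.576 (for α = 0.01, two-sided)
z_β = 0.772 (for power = 0.78)
d = 0.54

n = ((2.576 + 0.772) / 0.54)²
n = (6.200)²
n ≈ 38.44
Round up to the next whole number: n = 39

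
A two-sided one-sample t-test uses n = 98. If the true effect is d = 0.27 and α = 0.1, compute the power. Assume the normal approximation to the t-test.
Power ≈ 0.85

Power calculation (one-sample t-test, normal approximation):
z_β = d · √n - z_{α/2}
z_β = 0.27 · √98 - 1.645
z_β = 0.27 · 9.899 - 1.645
z_β = 1.028

Power = Φ(z_β) = Φ(1.028) ≈ 0.848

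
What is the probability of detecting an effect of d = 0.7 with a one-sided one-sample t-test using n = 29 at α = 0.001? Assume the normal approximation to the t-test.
Power ≈ 0.75

Power calculation (one-sample t-test, normal approximation):
z_β = d · √n - z_α
z_β = 0.7 · √29 - 3.090
z_β = 0.7 · 5.385 - 3.090
z_β = 0.679

Power = Φ(z_β) = Φ(0.679) ≈ 0.752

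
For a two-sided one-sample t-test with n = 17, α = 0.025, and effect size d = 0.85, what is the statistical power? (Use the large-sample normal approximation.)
Power ≈ 0.90

Power calculation (one-sample t-test, normal approximation):
z_β = d · √n - z_{α/2}
z_β = 0.85 · √17 - 2.241
z_β = 0.85 · 4.123 - 2.241
z_β = 1.263

Power = Φ(z_β) = Φ(1.263) ≈ 0.897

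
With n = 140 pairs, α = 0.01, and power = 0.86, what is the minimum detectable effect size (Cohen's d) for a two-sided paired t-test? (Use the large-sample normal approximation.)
d ≈ 0.31

Minimum detectable effect (paired t-test, normal approximation):
d = (z_{α/2} + z_β) / √n
d = (2.576 + 1.080) / √140
d = 3.656 / 11.832
d ≈ 0.31

By Cohen's convention (0.2 small / 0.5 medium / 0.8 large): small effect.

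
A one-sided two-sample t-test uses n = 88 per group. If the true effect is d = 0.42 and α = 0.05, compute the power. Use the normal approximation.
Power ≈ 0.87

Power calculation (two-sample t-test, normal approximation):
z_β = d · √(n/2) - z_α
z_β = 0.42 · √(88/2) - 1.645
z_β = 0.42 · 6.633 - 1.645
z_β = 1.141

Power = Φ(z_β) = Φ(1.141) ≈ 0.873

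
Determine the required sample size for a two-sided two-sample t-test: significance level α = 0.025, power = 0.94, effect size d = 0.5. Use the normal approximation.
n = 116 per group

Sample size formula (two-sample t-test, normal approximation):
n = 2 · ((z_{α/2} + z_β) / d)²

z_{α/2} = 2.241 (for α = 0.025, two-sided)
z_β = 1.555 (for power = 0.94)
d = 0.5

n = 2 · ((2.241 + 1.555) / 0.5)²
n = 2 · (7.592)²
n ≈ 115.28
Round up to the next whole number: n = 116 per group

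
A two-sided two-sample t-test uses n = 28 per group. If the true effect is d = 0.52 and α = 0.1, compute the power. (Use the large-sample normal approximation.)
Power ≈ 0.62

Power calculation (two-sample t-test, normal approximation):
z_β = d · √(n/2) - z_{α/2}
z_β = 0.52 · √(28/2) - 1.645
z_β = 0.52 · 3.742 - 1.645
z_β = 0.301

Power = Φ(z_β) = Φ(0.301) ≈ 0.618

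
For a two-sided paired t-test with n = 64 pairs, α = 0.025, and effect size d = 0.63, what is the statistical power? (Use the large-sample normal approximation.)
Power ≈ 1.00

Power calculation (paired t-test, normal approximation):
z_β = d · √n - z_{α/2}
z_β = 0.63 · √64 - 2.241
z_β = 0.63 · 8.000 - 2.241
z_β = 2.799

Power = Φ(z_β) = Φ(2.799) ≈ 0.997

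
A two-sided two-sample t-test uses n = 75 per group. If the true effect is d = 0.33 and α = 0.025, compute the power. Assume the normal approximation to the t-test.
Power ≈ 0.41

Power calculation (two-sample t-test, normal approximation):
z_β = d · √(n/2) - z_{α/2}
z_β = 0.33 · √(75/2) - 2.241
z_β = 0.33 · 6.124 - 2.241
z_β = -0.221

Power = Φ(z_β) = Φ(-0.221) ≈ 0.413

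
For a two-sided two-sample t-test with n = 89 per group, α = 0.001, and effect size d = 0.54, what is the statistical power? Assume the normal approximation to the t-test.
Power ≈ 0.62

Power calculation (two-sample t-test, normal approximation):
z_β = d · √(n/2) - z_{α/2}
z_β = 0.54 · √(89/2) - 3.291
z_β = 0.54 · 6.671 - 3.291
z_β = 0.312

Power = Φ(z_β) = Φ(0.312) ≈ 0.622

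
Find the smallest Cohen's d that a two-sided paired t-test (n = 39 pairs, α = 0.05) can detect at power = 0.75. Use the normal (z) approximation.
d ≈ 0.42

Minimum detectable effect (paired t-test, normal approximation):
d = (z_{α/2} + z_β) / √n
d = (1.960 + 0.674) / √39
d = 2.634 / 6.245
d ≈ 0.42

By Cohen's convention (0.2 small / 0.5 medium / 0.8 large): small effect.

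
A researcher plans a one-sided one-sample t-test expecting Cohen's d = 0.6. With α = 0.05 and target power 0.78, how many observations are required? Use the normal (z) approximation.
n = 17

Sample size formula (one-sample t-test, normal approximation):
n = ((z_α + z_β) / d)²

z_α = 1.645 (for α = 0.05, one-sided)
z_β = 0.772 (for power = 0.78)
d = 0.6

n = ((1.645 + 0.772) / 0.6)²
n = (4.028)²
n ≈ 16.22
Round up to the next whole number: n = 17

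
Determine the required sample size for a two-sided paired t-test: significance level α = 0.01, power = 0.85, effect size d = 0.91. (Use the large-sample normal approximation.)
n = 16 pairs

Sample size formula (paired t-test, normal approximation):
n = ((z_{α/2} + z_β) / d)²

z_{α/2} = 2.576 (for α = 0.01, two-sided)
z_β = 1.036 (for power = 0.85)
d = 0.91

n = ((2.576 + 1.036) / 0.91)²
n = (3.969)²
n ≈ 15.75
Round up to the next whole number: n = 16 pairs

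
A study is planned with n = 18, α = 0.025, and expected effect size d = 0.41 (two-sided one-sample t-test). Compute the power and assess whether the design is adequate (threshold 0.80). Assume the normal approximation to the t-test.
Power ≈ 0.31; the study is underpowered (power < 0.80)

Power calculation (one-sample t-test, normal approximation):
z_β = d · √n - z_{α/2}
z_β = 0.41 · √18 - 2.241
z_β = 0.41 · 4.243 - 2.241
z_β = -0.502

Power = Φ(z_β) = Φ(-0.502) ≈ 0.308

Effect size d = 0.41 is small by Cohen's convention (0.2/0.5/0.8).

Threshold: power ≥ 0.80 is conventionally adequate.
Power ≈ 0.31 → the study is underpowered (power < 0.80).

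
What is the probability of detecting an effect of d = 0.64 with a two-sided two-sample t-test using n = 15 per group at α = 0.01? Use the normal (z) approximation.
Power ≈ 0.21

Power calculation (two-sample t-test, normal approximation):
z_β = d · √(n/2) - z_{α/2}
z_β = 0.64 · √(15/2) - 2.576
z_β = 0.64 · 2.739 - 2.576
z_β = -0.823

Power = Φ(z_β) = Φ(-0.823) ≈ 0.205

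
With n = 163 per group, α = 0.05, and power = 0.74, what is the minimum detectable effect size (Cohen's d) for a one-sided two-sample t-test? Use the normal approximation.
d ≈ 0.25

Minimum detectable effect (two-sample t-test, normal approximation):
d = (z_α + z_β) / √(n/2)
d = (1.645 + 0.643) / √(163/2)
d = 2.288 / 9.028
d ≈ 0.25

By Cohen's convention (0.2 small / 0.5 medium / 0.8 large): small effect.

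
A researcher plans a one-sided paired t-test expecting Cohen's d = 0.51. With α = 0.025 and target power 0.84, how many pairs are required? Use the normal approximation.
n = 34 pairs

Sample size formula (paired t-test, normal approximation):
n = ((z_α + z_β) / d)²

z_α = 1.960 (for α = 0.025, one-sided)
z_β = 0.994 (for power = 0.84)
d = 0.51

n = ((1.960 + 0.994) / 0.51)²
n = (5.792)²
n ≈ 33.55
Round up to the next whole number: n = 34 pairs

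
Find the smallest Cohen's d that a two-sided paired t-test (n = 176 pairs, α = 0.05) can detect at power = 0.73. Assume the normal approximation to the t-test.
d ≈ 0.19

Minimum detectable effect (paired t-test, normal approximation):
d = (z_{α/2} + z_β) / √n
d = (1.960 + 0.613) / √176
d = 2.573 / 13.266
d ≈ 0.19

By Cohen's convention (0.2 small / 0.5 medium / 0.8 large): very small effect.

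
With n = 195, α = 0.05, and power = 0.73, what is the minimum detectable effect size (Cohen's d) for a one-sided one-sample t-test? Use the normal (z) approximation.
d ≈ 0.16

Minimum detectable effect (one-sample t-test, normal approximation):
d = (z_α + z_β) / √n
d = (1.645 + 0.613) / √195
d = 2.258 / 13.964
d ≈ 0.16

By Cohen's convention (0.2 small / 0.5 medium / 0.8 large): very small effect.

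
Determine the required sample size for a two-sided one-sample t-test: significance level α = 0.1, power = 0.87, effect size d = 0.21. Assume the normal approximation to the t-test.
n = 175

Sample size formula (one-sample t-test, normal approximation):
n = ((z_{α/2} + z_β) / d)²

z_{α/2} = 1.645 (for α = 0.1, two-sided)
z_β = 1.126 (for power = 0.87)
d = 0.21

n = ((1.645 + 1.126) / 0.21)²
n = (13.195)²
n ≈ 174.11
Round up to the next whole number: n = 175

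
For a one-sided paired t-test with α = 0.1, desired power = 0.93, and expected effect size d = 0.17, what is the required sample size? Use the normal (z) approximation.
n = 264 pairs

Sample size formula (paired t-test, normal approximation):
n = ((z_α + z_β) / d)²

z_α = 1.282 (for α = 0.1, one-sided)
z_β = 1.476 (for power = 0.93)
d = 0.17

n = ((1.282 + 1.476) / 0.17)²
n = (16.224)²
n ≈ 263.22
Round up to the next whole number: n = 264 pairs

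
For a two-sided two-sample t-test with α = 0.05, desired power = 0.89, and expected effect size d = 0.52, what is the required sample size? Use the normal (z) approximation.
n = 76 per group

Sample size formula (two-sample t-test, normal approximation):
n = 2 · ((z_{α/2} + z_β) / d)²

z_{α/2} = 1.960 (for α = 0.05, two-sided)
z_β = 1.227 (for power = 0.89)
d = 0.52

n = 2 · ((1.960 + 1.227) / 0.52)²
n = 2 · (6.129)²
n ≈ 75.13
Round up to the next whole number: n = 76 per group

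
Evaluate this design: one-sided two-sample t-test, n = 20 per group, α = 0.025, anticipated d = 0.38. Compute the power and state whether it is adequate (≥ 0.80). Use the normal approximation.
Power ≈ 0.22; the study is underpowered (power < 0.80)

Power calculation (two-sample t-test, normal approximation):
z_β = d · √(n/2) - z_α
z_β = 0.38 · √(20/2) - 1.960
z_β = 0.38 · 3.162 - 1.960
z_β = -0.758

Power = Φ(z_β) = Φ(-0.758) ≈ 0.224

Effect size d = 0.38 is small by Cohen's convention (0.2/0.5/0.8).

Threshold: power ≥ 0.80 is conventionally adequate.
Power ≈ 0.22 → the study is underpowered (power < 0.80).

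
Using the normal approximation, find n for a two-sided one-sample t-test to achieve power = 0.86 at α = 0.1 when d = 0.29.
n = 89

Sample size formula (one-sample t-test, normal approximation):
n = ((z_{α/2} + z_β) / d)²

z_{α/2} = 1.645 (for α = 0.1, two-sided)
z_β = 1.080 (for power = 0.86)
d = 0.29

n = ((1.645 + 1.080) / 0.29)²
n = (9.397)²
n ≈ 88.30
Round up to the next whole number: n = 89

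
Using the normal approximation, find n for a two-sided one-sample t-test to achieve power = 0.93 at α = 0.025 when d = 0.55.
n = 46

Sample size formula (one-sample t-test, normal approximation):
n = ((z_{α/2} + z_β) / d)²

z_{α/2} = 2.241 (for α = 0.025, two-sided)
z_β = 1.476 (for power = 0.93)
d = 0.55

n = ((2.241 + 1.476) / 0.55)²
n = (6.758)²
n ≈ 45.67
Round up to the next whole number: n = 46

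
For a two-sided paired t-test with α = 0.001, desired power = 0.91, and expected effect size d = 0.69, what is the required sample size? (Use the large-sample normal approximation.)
n = 46 pairs

Sample size formula (paired t-test, normal approximation):
n = ((z_{α/2} + z_β) / d)²

z_{α/2} = 3.291 (for α = 0.001, two-sided)
z_β = 1.341 (for power = 0.91)
d = 0.69

n = ((3.291 + 1.341) / 0.69)²
n = (6.713)²
n ≈ 45.06
Round up to the next whole number: n = 46 pairs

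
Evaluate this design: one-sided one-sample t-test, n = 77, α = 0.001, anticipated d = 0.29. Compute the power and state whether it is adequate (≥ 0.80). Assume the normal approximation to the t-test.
Power ≈ 0.29; the study is underpowered (power < 0.80)

Power calculation (one-sample t-test, normal approximation):
z_β = d · √n - z_α
z_β = 0.29 · √77 - 3.090
z_β = 0.29 · 8.775 - 3.090
z_β = -0.545

Power = Φ(z_β) = Φ(-0.545) ≈ 0.293

Effect size d = 0.29 is small by Cohen's convention (0.2/0.5/0.8).

Threshold: power ≥ 0.80 is conventionally adequate.
Power ≈ 0.29 → the study is underpowered (power < 0.80).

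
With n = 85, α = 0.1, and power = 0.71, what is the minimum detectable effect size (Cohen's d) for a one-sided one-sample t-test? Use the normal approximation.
d ≈ 0.20

Minimum detectable effect (one-sample t-test, normal approximation):
d = (z_α + z_β) / √n
d = (1.282 + 0.553) / √85
d = 1.835 / 9.220
d ≈ 0.20

By Cohen's convention (0.2 small / 0.5 medium / 0.8 large): small effect.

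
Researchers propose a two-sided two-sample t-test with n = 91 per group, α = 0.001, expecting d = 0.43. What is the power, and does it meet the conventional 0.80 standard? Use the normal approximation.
Power ≈ 0.35; the study is underpowered (power < 0.80)

Power calculation (two-sample t-test, normal approximation):
z_β = d · √(n/2) - z_{α/2}
z_β = 0.43 · √(91/2) - 3.291
z_β = 0.43 · 6.745 - 3.291
z_β = -0.390

Power = Φ(z_β) = Φ(-0.390) ≈ 0.348

Effect size d = 0.43 is small by Cohen's convention (0.2/0.5/0.8).

Threshold: power ≥ 0.80 is conventionally adequate.
Power ≈ 0.35 → the study is underpowered (power < 0.80).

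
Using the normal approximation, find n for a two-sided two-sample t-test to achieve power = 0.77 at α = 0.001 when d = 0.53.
n = 116 per group

Sample size formula (two-sample t-test, normal approximation):
n = 2 · ((z_{α/2} + z_β) / d)²

z_{α/2} = 3.291 (for α = 0.001, two-sided)
z_β = 0.739 (for power = 0.77)
d = 0.53

n = 2 · ((3.291 + 0.739) / 0.53)²
n = 2 · (7.604)²
n ≈ 115.64
Round up to the next whole number: n = 116 per group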